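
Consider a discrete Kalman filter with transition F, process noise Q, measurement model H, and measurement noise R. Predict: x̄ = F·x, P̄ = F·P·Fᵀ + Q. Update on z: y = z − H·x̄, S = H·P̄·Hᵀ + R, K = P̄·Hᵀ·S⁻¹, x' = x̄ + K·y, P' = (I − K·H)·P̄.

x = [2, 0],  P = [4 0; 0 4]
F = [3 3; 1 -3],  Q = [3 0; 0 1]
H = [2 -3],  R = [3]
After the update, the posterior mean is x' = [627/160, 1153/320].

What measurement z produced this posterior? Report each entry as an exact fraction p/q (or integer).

x̄ = F·x = [6, 2]
P̄ = F·P·Fᵀ + Q = [75 -24; -24 41]
S = H·P̄·Hᵀ + R = [960]
K = P̄·Hᵀ·S⁻¹ = [37/160; -57/320]
x' − x̄ = [-333/160, 513/320] = K·y
y = (KᵀK)⁻¹·Kᵀ·(x' − x̄) = [-9]
z = y + H·x̄ = [-9] + [6] = [-3]

z = [-3]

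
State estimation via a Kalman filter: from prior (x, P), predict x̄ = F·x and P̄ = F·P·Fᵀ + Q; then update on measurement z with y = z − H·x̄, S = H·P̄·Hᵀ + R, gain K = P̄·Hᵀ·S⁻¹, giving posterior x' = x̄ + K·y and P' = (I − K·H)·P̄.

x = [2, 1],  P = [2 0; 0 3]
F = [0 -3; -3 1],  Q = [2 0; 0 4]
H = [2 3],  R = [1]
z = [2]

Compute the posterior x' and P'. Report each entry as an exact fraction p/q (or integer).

x̄ = F·x = [-3, -5]
P̄ = F·P·Fᵀ + Q = [29 -9; -9 25]
y = z − H·x̄ = [23]
S = H·P̄·Hᵀ + R = [234]
K = P̄·Hᵀ·S⁻¹ = [31/234; 19/78]
x' = x̄ + K·y = [11/234, 47/78]
P' = (I − K·H)·P̄ = [5825/234 -1291/78; -1291/78 289/26]

x' = [11/234, 47/78]
P' = [5825/234 -1291/78; -1291/78 289/26]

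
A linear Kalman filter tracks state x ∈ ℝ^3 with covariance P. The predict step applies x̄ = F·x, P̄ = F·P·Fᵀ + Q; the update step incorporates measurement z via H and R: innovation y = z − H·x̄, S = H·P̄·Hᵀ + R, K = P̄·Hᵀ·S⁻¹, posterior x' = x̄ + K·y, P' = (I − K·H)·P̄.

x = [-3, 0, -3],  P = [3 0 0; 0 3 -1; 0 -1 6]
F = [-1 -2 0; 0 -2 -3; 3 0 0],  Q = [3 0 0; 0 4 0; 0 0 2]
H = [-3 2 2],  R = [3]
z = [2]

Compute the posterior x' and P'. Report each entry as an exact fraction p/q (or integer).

x̄ = F·x = [3, 9, -9]
P̄ = F·P·Fᵀ + Q = [18 6 -9; 6 58 0; -9 0 29]
y = z − H·x̄ = [11]
S = H·P̄·Hᵀ + R = [549]
K = P̄·Hᵀ·S⁻¹ = [-20/183; 98/549; 85/549]
x' = x̄ + K·y = [329/183, 6019/549, -4006/549]
P' = (I − K·H)·P̄ = [698/61 3058/183 53/183; 3058/183 22238/549 -8330/549; 53/183 -8330/549 8696/549]

x' = [329/183, 6019/549, -4006/549]
P' = [698/61 3058/183 53/183; 3058/183 22238/549 -8330/549; 53/183 -8330/549 8696/549]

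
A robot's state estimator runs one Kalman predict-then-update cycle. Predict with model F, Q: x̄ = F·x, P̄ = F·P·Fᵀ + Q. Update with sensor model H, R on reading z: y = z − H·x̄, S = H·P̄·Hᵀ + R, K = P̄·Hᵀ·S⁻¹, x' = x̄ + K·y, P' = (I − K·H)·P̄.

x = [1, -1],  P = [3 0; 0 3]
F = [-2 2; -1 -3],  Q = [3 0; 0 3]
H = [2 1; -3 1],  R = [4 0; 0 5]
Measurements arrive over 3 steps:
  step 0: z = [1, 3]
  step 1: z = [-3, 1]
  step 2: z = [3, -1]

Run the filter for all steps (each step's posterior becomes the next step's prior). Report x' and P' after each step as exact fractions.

step 0: x̄ = F·x = [-4, 2]
step 0: P̄ = F·P·Fᵀ + Q = [27 -12; -12 33]
step 0: y = z − H·x̄ = [7, -11]
step 0: S = H·P̄·Hᵀ + R = [97 -117; -117 353]
step 0: K = P̄·Hᵀ·S⁻¹ = [3945/20552 -4107/20552; 5625/10276 3873/10276]
step 0: x' = x̄ + K·y = [-1177/2569, 4331/2569]
step 0: P' = (I − K·H)·P̄ = [7263/20552 627/10276; 627/10276 10623/5138]
step 1: x̄ = F·x = [11016/2569, -1688/367]
step 1: P̄ = F·P·Fᵀ + Q = [62661/5138 -16815/1468; -16815/1468 65553/2936]
step 1: y = z − H·x̄ = [-17923/2569, 47433/2569]
step 1: S = H·P̄·Hᵀ + R = [602015/20552 -809583/20552; -809583/20552 4229887/20552]
step 1: K = P̄·Hᵀ·S⁻¹ = [15828075/92012008 -18448053/92012008; 21718155/46006004 16828887/46006004]
step 1: x' = x̄ + K·y = [-28246167/46006004, -26200241/23003002]
step 1: P' = (I − K·H)·P̄ = [31110513/92012008 545637/46006004; 545637/46006004 42890673/23003002]
step 2: x̄ = F·x = [-24154315/23003002, 185447613/46006004]
step 2: P̄ = F·P·Fᵀ + Q = [269499663/23003002 -481395015/46006004; -481395015/46006004 1857758409/92012008]
step 2: y = z − H·x̄ = [49187659/46006004, -376379507/46006004]
step 2: S = H·P̄·Hᵀ + R = [2686640929/92012008 -3647443473/92012008; -3647443473/92012008 17796546497/92012008]
step 2: K = P̄·Hᵀ·S⁻¹ = [64420168725/375049812248 -75241276299/375049812248; 87511644405/187524906124 67946389353/187524906124]
step 2: x' = x̄ + K·y = [145305047141/187524906124, 146795085867/93762453062]
step 2: P' = (I − K·H)·P̄ = [126777411279/375049812248 2062926171/187524906124; 2062926171/187524906124 172960362639/93762453062]

step 0: x' = [-1177/2569, 4331/2569], P' = [7263/20552 627/10276; 627/10276 10623/5138]
step 1: x' = [-28246167/46006004, -26200241/23003002], P' = [31110513/92012008 545637/46006004; 545637/46006004 42890673/23003002]
step 2: x' = [145305047141/187524906124, 146795085867/93762453062], P' = [126777411279/375049812248 2062926171/187524906124; 2062926171/187524906124 172960362639/93762453062]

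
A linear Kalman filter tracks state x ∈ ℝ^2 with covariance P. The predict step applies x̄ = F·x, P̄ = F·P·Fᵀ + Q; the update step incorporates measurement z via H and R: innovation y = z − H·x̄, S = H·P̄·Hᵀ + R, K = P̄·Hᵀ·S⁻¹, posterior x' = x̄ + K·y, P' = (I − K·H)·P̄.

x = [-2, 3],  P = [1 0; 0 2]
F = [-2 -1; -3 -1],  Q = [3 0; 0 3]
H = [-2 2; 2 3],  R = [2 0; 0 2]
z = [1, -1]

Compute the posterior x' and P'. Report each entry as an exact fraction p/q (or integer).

x̄ = F·x = [1, 3]
P̄ = F·P·Fᵀ + Q = [9 8; 8 14]
y = z − H·x̄ = [-3, -12]
S = H·P̄·Hᵀ + R = [30 32; 32 260]
K = P̄·Hᵀ·S⁻¹ = [-233/847 331/1694; 158/847 339/1694]
x' = x̄ + K·y = [-40/77, 3/77]
P' = (I − K·H)·P̄ = [206/847 -27/847; -27/847 131/847]

x' = [-40/77, 3/77]
P' = [206/847 -27/847; -27/847 131/847]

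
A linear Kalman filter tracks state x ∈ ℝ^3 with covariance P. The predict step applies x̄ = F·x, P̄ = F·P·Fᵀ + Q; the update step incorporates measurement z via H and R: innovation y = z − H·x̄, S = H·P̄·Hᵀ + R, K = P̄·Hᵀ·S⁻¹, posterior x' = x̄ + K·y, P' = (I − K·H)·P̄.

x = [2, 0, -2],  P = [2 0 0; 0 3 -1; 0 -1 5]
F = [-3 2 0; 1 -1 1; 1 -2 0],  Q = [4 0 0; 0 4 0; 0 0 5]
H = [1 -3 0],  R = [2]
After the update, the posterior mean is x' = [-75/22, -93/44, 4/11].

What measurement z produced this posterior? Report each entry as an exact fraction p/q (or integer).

z = [3]

x̄ = F·x = [-6, 0, 2]
P̄ = F·P·Fᵀ + Q = [34 -14 -18; -14 16 10; -18 10 19]
S = H·P̄·Hᵀ + R = [264]
K = P̄·Hᵀ·S⁻¹ = [19/66; -31/132; -2/11]
x' − x̄ = [57/22, -93/44, -18/11] = K·y
y = (KᵀK)⁻¹·Kᵀ·(x' − x̄) = [9]
z = y + H·x̄ = [9] + [-6] = [3]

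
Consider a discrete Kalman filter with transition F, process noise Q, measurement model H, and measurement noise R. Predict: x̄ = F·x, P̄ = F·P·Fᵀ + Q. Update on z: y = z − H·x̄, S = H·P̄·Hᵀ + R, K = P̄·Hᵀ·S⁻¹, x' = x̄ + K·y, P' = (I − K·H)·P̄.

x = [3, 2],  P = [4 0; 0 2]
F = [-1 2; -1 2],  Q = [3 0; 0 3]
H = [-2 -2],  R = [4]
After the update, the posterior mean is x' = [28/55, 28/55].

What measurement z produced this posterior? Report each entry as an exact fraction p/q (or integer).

x̄ = F·x = [1, 1]
P̄ = F·P·Fᵀ + Q = [15 12; 12 15]
S = H·P̄·Hᵀ + R = [220]
K = P̄·Hᵀ·S⁻¹ = [-27/110; -27/110]
x' − x̄ = [-27/55, -27/55] = K·y
y = (KᵀK)⁻¹·Kᵀ·(x' − x̄) = [2]
z = y + H·x̄ = [2] + [-4] = [-2]

z = [-2]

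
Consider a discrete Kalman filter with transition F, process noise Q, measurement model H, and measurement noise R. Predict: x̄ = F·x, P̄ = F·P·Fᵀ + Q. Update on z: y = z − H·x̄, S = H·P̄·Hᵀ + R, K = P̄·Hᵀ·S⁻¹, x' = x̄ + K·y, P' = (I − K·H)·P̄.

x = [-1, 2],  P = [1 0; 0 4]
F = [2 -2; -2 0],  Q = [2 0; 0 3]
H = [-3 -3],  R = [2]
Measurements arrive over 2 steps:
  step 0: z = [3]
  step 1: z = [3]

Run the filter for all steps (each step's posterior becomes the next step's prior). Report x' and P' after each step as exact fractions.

step 0: x̄ = F·x = [-6, 2]
step 0: P̄ = F·P·Fᵀ + Q = [22 -4; -4 7]
step 0: y = z − H·x̄ = [-9]
step 0: S = H·P̄·Hᵀ + R = [191]
step 0: K = P̄·Hᵀ·S⁻¹ = [-54/191; -9/191]
step 0: x' = x̄ + K·y = [-660/191, 463/191]
step 0: P' = (I − K·H)·P̄ = [1286/191 -1250/191; -1250/191 1256/191]
step 1: x̄ = F·x = [-2246/191, 1320/191]
step 1: P̄ = F·P·Fᵀ + Q = [20550/191 -10144/191; -10144/191 5717/191]
step 1: y = z − H·x̄ = [-2205/191]
step 1: S = H·P̄·Hᵀ + R = [54193/191]
step 1: K = P̄·Hᵀ·S⁻¹ = [-31218/54193; 13281/54193]
step 1: x' = x̄ + K·y = [-276868/54193, 221205/54193]
step 1: P' = (I − K·H)·P̄ = [728286/54193 -707474/54193; -707474/54193 698620/54193]

step 0: x' = [-660/191, 463/191], P' = [1286/191 -1250/191; -1250/191 1256/191]
step 1: x' = [-276868/54193, 221205/54193], P' = [728286/54193 -707474/54193; -707474/54193 698620/54193]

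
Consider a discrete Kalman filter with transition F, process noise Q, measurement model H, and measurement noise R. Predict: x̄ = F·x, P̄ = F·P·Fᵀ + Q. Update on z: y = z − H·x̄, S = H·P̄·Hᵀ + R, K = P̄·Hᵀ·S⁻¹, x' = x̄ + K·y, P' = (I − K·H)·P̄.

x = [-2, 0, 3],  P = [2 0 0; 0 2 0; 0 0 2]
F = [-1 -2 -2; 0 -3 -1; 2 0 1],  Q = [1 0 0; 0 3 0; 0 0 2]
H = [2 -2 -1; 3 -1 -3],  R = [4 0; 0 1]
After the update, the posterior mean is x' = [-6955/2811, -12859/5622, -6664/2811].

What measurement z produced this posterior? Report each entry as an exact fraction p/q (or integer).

z = [2, 2]

x̄ = F·x = [-4, -3, -1]
P̄ = F·P·Fᵀ + Q = [19 16 -8; 16 23 -2; -8 -2 12]
S = H·P̄·Hᵀ + R = [80 126; 126 339]
K = P̄·Hᵀ·S⁻¹ = [-287/937 859/2811; -1329/1874 998/2811; -69/937 -404/2811]
x' − x̄ = [4289/2811, 4007/5622, -3853/2811] = K·y
y = (KᵀK)⁻¹·Kᵀ·(x' − x̄) = [3, 8]
z = y + H·x̄ = [3, 8] + [-1, -6] = [2, 2]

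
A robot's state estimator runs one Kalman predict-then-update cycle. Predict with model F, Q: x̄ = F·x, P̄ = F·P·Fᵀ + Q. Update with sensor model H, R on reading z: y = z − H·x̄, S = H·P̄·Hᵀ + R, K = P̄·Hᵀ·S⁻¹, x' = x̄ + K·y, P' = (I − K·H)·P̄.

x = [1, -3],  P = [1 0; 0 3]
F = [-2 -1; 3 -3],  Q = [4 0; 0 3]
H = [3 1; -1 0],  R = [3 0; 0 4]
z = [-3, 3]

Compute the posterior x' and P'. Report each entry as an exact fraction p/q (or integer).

x' = [-1105/363, 784/121]
P' = [604/363 -556/121; -556/121 1872/121]

x̄ = F·x = [1, 12]
P̄ = F·P·Fᵀ + Q = [11 3; 3 39]
y = z − H·x̄ = [-18, 4]
S = H·P̄·Hᵀ + R = [159 -36; -36 15]
K = P̄·Hᵀ·S⁻¹ = [16/121 -151/363; 68/121 139/121]
x' = x̄ + K·y = [-1105/363, 784/121]
P' = (I − K·H)·P̄ = [604/363 -556/121; -556/121 1872/121]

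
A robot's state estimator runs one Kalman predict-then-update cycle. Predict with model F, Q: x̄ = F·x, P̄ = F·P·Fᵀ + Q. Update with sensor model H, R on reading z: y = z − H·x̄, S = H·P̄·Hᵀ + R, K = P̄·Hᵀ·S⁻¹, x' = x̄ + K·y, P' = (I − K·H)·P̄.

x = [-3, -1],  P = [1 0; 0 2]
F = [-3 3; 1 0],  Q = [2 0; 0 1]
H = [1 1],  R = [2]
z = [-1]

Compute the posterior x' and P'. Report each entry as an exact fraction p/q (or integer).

x' = [58/27, -77/27]
P' = [107/27 -55/27; -55/27 53/27]

x̄ = F·x = [6, -3]
P̄ = F·P·Fᵀ + Q = [29 -3; -3 2]
y = z − H·x̄ = [-4]
S = H·P̄·Hᵀ + R = [27]
K = P̄·Hᵀ·S⁻¹ = [26/27; -1/27]
x' = x̄ + K·y = [58/27, -77/27]
P' = (I − K·H)·P̄ = [107/27 -55/27; -55/27 53/27]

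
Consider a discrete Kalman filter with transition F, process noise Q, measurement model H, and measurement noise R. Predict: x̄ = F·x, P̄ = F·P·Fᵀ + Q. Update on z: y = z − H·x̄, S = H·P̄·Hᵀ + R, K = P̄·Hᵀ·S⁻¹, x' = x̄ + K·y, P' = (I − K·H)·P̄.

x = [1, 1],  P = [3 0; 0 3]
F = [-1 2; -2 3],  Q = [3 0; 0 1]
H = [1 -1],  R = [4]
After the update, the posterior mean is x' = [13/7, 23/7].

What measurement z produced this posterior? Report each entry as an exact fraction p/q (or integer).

z = [-2]

x̄ = F·x = [1, 1]
P̄ = F·P·Fᵀ + Q = [18 24; 24 40]
S = H·P̄·Hᵀ + R = [14]
K = P̄·Hᵀ·S⁻¹ = [-3/7; -8/7]
x' − x̄ = [6/7, 16/7] = K·y
y = (KᵀK)⁻¹·Kᵀ·(x' − x̄) = [-2]
z = y + H·x̄ = [-2] + [0] = [-2]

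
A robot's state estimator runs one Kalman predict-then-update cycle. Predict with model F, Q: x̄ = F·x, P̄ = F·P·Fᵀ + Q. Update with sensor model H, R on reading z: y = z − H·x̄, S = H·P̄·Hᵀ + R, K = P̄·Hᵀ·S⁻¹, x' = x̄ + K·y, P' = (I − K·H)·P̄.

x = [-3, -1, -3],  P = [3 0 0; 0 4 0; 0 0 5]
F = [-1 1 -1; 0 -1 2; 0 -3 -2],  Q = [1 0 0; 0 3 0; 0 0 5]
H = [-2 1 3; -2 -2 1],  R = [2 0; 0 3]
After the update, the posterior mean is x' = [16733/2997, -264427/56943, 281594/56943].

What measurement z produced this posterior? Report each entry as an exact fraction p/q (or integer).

z = [-1, 3]

x̄ = F·x = [5, -5, 9]
P̄ = F·P·Fᵀ + Q = [13 -14 -2; -14 27 -8; -2 -8 61]
S = H·P̄·Hᵀ + R = [662 209; 209 152]
K = P̄·Hᵀ·S⁻¹ = [-368/2997 506/2997; 622/2997 -28987/56943; 541/2997 16211/56943]
x' − x̄ = [1748/2997, 20288/56943, -230893/56943] = K·y
y = (KᵀK)⁻¹·Kᵀ·(x' − x̄) = [-13, -6]
z = y + H·x̄ = [-13, -6] + [12, 9] = [-1, 3]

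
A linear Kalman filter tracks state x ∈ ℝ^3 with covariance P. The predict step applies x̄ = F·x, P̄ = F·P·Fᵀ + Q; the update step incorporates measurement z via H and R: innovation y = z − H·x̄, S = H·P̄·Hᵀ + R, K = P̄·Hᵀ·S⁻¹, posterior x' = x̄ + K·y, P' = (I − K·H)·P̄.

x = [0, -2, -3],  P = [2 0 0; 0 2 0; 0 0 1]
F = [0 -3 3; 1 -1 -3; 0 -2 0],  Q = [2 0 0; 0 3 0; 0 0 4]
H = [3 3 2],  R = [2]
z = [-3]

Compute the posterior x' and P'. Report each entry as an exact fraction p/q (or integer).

x̄ = F·x = [-3, 11, 4]
P̄ = F·P·Fᵀ + Q = [29 -3 12; -3 16 4; 12 4 12]
y = z − H·x̄ = [-35]
S = H·P̄·Hᵀ + R = [593]
K = P̄·Hᵀ·S⁻¹ = [102/593; 47/593; 72/593]
x' = x̄ + K·y = [-5349/593, 4878/593, -148/593]
P' = (I − K·H)·P̄ = [6793/593 -6573/593 -228/593; -6573/593 7279/593 -1012/593; -228/593 -1012/593 1932/593]

x' = [-5349/593, 4878/593, -148/593]
P' = [6793/593 -6573/593 -228/593; -6573/593 7279/593 -1012/593; -228/593 -1012/593 1932/593]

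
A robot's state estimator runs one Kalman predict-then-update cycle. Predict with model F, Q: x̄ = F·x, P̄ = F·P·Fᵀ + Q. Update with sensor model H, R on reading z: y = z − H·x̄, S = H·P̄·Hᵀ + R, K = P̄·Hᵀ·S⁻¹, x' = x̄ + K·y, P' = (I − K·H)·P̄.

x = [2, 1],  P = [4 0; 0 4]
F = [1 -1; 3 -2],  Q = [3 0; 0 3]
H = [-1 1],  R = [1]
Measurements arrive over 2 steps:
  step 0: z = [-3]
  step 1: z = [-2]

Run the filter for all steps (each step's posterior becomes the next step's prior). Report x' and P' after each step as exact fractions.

step 0: x' = [-1, -34/9], P' = [8 25/3; 25/3 260/27]
step 1: x' = [1389/413, 95/59], P' = [1485/413 203/59; 203/59 249/59]

step 0: x̄ = F·x = [1, 4]
step 0: P̄ = F·P·Fᵀ + Q = [11 20; 20 55]
step 0: y = z − H·x̄ = [-6]
step 0: S = H·P̄·Hᵀ + R = [27]
step 0: K = P̄·Hᵀ·S⁻¹ = [1/3; 35/27]
step 0: x' = x̄ + K·y = [-1, -34/9]
step 0: P' = (I − K·H)·P̄ = [8 25/3; 25/3 260/27]
step 1: x̄ = F·x = [25/9, 41/9]
step 1: P̄ = F·P·Fᵀ + Q = [107/27 43/27; 43/27 365/27]
step 1: y = z − H·x̄ = [-34/9]
step 1: S = H·P̄·Hᵀ + R = [413/27]
step 1: K = P̄·Hᵀ·S⁻¹ = [-64/413; 46/59]
step 1: x' = x̄ + K·y = [1389/413, 95/59]
step 1: P' = (I − K·H)·P̄ = [1485/413 203/59; 203/59 249/59]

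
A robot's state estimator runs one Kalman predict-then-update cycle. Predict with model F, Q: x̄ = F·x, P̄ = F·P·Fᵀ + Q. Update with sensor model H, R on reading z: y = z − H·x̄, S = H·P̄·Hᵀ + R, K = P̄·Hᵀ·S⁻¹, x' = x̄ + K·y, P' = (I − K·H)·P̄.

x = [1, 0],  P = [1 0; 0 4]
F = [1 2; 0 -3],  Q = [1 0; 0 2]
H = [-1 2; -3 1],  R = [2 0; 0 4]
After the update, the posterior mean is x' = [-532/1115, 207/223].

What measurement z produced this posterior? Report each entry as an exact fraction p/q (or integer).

x̄ = F·x = [1, 0]
P̄ = F·P·Fᵀ + Q = [18 -24; -24 38]
S = H·P̄·Hᵀ + R = [268 298; 298 348]
K = P̄·Hᵀ·S⁻¹ = [69/1115 -309/1115; 101/223 -16/223]
x' − x̄ = [-1647/1115, 207/223] = K·y
y = (KᵀK)⁻¹·Kᵀ·(x' − x̄) = [3, 6]
z = y + H·x̄ = [3, 6] + [-1, -3] = [2, 3]

z = [2, 3]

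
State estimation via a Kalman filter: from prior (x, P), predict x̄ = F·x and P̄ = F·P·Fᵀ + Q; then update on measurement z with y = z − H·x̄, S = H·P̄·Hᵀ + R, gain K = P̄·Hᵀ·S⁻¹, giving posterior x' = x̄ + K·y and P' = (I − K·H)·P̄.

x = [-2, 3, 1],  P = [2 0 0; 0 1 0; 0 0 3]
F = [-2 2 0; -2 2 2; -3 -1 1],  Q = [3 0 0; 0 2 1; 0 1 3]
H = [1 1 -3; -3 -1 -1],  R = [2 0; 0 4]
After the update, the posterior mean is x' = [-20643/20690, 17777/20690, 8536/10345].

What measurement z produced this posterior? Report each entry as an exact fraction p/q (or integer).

x̄ = F·x = [10, 12, 4]
P̄ = F·P·Fᵀ + Q = [15 12 10; 12 26 17; 10 17 25]
S = H·P̄·Hᵀ + R = [130 70; 70 356]
K = P̄·Hᵀ·S⁻¹ = [1811/20690 -425/2069; 451/20690 -468/2069; -3012/10345 -300/2069]
x' − x̄ = [-227543/20690, -230503/20690, -32844/10345] = K·y
y = (KᵀK)⁻¹·Kᵀ·(x' − x̄) = [-13, 48]
z = y + H·x̄ = [-13, 48] + [10, -46] = [-3, 2]

z = [-3, 2]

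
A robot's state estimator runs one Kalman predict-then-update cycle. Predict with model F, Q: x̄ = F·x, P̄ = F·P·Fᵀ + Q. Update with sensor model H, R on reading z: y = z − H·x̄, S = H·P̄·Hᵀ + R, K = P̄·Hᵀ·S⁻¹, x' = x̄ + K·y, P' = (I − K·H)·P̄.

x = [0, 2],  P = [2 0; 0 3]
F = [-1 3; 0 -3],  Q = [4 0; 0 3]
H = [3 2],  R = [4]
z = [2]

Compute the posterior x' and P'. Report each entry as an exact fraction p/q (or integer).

x̄ = F·x = [6, -6]
P̄ = F·P·Fᵀ + Q = [33 -27; -27 30]
y = z − H·x̄ = [-4]
S = H·P̄·Hᵀ + R = [97]
K = P̄·Hᵀ·S⁻¹ = [45/97; -21/97]
x' = x̄ + K·y = [402/97, -498/97]
P' = (I − K·H)·P̄ = [1176/97 -1674/97; -1674/97 2469/97]

x' = [402/97, -498/97]
P' = [1176/97 -1674/97; -1674/97 2469/97]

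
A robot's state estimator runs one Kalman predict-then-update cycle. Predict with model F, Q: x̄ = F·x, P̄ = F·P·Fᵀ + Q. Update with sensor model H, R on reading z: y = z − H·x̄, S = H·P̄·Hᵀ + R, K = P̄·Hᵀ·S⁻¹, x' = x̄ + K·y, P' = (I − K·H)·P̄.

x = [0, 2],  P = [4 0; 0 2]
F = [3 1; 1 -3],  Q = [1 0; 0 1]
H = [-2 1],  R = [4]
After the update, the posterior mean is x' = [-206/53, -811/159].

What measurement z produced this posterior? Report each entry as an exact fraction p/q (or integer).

z = [3]

x̄ = F·x = [2, -6]
P̄ = F·P·Fᵀ + Q = [39 6; 6 23]
S = H·P̄·Hᵀ + R = [159]
K = P̄·Hᵀ·S⁻¹ = [-24/53; 11/159]
x' − x̄ = [-312/53, 143/159] = K·y
y = (KᵀK)⁻¹·Kᵀ·(x' − x̄) = [13]
z = y + H·x̄ = [13] + [-10] = [3]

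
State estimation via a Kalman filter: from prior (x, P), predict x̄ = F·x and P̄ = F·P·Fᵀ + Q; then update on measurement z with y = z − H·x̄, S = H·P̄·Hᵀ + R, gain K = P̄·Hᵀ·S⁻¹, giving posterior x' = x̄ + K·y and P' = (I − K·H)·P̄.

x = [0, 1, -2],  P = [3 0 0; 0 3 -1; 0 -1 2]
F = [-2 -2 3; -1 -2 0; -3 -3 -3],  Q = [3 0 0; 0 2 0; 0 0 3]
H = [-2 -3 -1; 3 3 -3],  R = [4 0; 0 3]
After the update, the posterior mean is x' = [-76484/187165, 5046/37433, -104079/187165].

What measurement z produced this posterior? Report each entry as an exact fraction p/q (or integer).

x̄ = F·x = [-8, -2, 3]
P̄ = F·P·Fᵀ + Q = [57 24 21; 24 17 21; 21 21 57]
S = H·P̄·Hᵀ + R = [940 -495; -495 858]
K = P̄·Hᵀ·S⁻¹ = [-2682/17015 4449/37433; -444/3403 -200/37433; -4887/17015 -8166/37433]
x' − x̄ = [1420836/187165, 79912/37433, -665574/187165] = K·y
y = (KᵀK)⁻¹·Kᵀ·(x' − x̄) = [-18, 40]
z = y + H·x̄ = [-18, 40] + [19, -39] = [1, 1]

z = [1, 1]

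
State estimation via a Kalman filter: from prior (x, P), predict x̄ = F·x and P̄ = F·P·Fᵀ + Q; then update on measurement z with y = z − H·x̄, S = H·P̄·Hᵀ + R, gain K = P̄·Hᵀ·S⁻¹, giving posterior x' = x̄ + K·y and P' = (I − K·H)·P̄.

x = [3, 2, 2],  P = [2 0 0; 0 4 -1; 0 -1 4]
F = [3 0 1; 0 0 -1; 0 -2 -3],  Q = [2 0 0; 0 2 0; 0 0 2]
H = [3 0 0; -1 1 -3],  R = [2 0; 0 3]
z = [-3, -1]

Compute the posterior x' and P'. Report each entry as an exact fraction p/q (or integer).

x̄ = F·x = [11, -2, -10]
P̄ = F·P·Fᵀ + Q = [24 -4 -10; -4 6 10; -10 10 42]
y = z − H·x̄ = [-36, -18]
S = H·P̄·Hᵀ + R = [218 6; 6 299]
K = P̄·Hᵀ·S⁻¹ = [10758/32573 2/32573; -1734/32573 -2144/32573; -4167/32573 -11464/32573]
x' = x̄ + K·y = [-29021/32573, 35870/32573, 30634/32573]
P' = (I − K·H)·P̄ = [7172/32573 -1156/32573 -2778/32573; -1156/32573 131750/32573 46446/32573; -2778/32573 46446/32573 27872/32573]

x' = [-29021/32573, 35870/32573, 30634/32573]
P' = [7172/32573 -1156/32573 -2778/32573; -1156/32573 131750/32573 46446/32573; -2778/32573 46446/32573 27872/32573]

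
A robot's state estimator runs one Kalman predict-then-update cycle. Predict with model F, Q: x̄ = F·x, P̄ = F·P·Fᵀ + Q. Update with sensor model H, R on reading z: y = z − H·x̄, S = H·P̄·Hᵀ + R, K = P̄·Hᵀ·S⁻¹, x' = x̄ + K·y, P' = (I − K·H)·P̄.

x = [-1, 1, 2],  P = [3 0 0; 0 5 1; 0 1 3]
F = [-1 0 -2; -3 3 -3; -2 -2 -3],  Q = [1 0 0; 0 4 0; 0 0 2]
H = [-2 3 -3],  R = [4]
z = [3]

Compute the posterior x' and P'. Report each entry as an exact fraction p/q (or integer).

x' = [-423/194, -531/194, -447/194]
P' = [18919/1358 37899/1358 25357/1358; 37899/1358 84101/1358 58599/1358; 25357/1358 58599/1358 42013/1358]

x̄ = F·x = [-3, 0, -6]
P̄ = F·P·Fᵀ + Q = [16 21 28; 21 85 12; 28 12 73]
y = z − H·x̄ = [-21]
S = H·P̄·Hᵀ + R = [1358]
K = P̄·Hᵀ·S⁻¹ = [-53/1358; 177/1358; -239/1358]
x' = x̄ + K·y = [-423/194, -531/194, -447/194]
P' = (I − K·H)·P̄ = [18919/1358 37899/1358 25357/1358; 37899/1358 84101/1358 58599/1358; 25357/1358 58599/1358 42013/1358]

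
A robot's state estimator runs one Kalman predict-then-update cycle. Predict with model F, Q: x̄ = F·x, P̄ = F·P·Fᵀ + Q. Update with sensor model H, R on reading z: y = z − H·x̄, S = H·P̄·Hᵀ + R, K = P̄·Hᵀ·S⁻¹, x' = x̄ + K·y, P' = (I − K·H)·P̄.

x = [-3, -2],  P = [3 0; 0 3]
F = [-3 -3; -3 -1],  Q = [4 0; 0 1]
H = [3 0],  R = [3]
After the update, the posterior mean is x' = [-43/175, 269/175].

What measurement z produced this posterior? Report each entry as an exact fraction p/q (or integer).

x̄ = F·x = [15, 11]
P̄ = F·P·Fᵀ + Q = [58 36; 36 31]
S = H·P̄·Hᵀ + R = [525]
K = P̄·Hᵀ·S⁻¹ = [58/175; 36/175]
x' − x̄ = [-2668/175, -1656/175] = K·y
y = (KᵀK)⁻¹·Kᵀ·(x' − x̄) = [-46]
z = y + H·x̄ = [-46] + [45] = [-1]

z = [-1]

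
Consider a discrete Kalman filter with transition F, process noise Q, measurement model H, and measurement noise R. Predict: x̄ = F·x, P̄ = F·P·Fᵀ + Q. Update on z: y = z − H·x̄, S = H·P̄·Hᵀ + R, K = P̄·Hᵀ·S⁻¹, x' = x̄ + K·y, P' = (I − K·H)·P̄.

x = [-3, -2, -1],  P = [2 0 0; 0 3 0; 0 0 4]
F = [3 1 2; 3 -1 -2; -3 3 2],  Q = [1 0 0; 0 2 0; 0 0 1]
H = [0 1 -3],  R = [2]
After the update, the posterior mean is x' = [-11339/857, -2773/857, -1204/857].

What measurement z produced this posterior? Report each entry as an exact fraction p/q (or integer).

z = [1]

x̄ = F·x = [-13, -5, 1]
P̄ = F·P·Fᵀ + Q = [38 -1 7; -1 39 -43; 7 -43 62]
S = H·P̄·Hᵀ + R = [857]
K = P̄·Hᵀ·S⁻¹ = [-22/857; 168/857; -229/857]
x' − x̄ = [-198/857, 1512/857, -2061/857] = K·y
y = (KᵀK)⁻¹·Kᵀ·(x' − x̄) = [9]
z = y + H·x̄ = [9] + [-8] = [1]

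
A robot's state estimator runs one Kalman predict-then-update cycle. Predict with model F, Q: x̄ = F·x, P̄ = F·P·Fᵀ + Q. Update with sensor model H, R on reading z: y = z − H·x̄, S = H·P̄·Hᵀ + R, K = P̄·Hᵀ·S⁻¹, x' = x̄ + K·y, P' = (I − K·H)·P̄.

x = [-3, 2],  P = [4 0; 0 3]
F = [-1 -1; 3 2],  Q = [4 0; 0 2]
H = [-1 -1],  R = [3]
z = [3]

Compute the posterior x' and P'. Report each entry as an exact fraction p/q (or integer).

x' = [3/4, -27/7]
P' = [37/4 -10; -10 94/7]

x̄ = F·x = [1, -5]
P̄ = F·P·Fᵀ + Q = [11 -18; -18 50]
y = z − H·x̄ = [-1]
S = H·P̄·Hᵀ + R = [28]
K = P̄·Hᵀ·S⁻¹ = [1/4; -8/7]
x' = x̄ + K·y = [3/4, -27/7]
P' = (I − K·H)·P̄ = [37/4 -10; -10 94/7]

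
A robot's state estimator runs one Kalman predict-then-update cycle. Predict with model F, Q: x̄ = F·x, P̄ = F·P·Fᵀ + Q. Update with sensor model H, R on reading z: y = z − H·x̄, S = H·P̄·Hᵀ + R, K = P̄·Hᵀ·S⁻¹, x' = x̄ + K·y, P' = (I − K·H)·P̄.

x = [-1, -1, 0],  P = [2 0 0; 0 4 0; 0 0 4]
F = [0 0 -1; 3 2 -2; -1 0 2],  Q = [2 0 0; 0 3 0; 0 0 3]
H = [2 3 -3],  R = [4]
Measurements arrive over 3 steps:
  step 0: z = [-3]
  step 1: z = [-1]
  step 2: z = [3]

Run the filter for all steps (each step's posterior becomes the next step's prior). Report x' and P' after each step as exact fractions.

step 0: x̄ = F·x = [0, -5, 1]
step 0: P̄ = F·P·Fᵀ + Q = [6 8 -8; 8 53 -22; -8 -22 21]
step 0: y = z − H·x̄ = [15]
step 0: S = H·P̄·Hᵀ + R = [1282]
step 0: K = P̄·Hᵀ·S⁻¹ = [30/641; 241/1282; -145/1282]
step 0: x' = x̄ + K·y = [450/641, -2795/1282, -893/1282]
step 0: P' = (I − K·H)·P̄ = [2046/641 -2102/641 -778/641; -2102/641 9865/1282 6741/1282; -778/641 6741/1282 5897/1282]
step 1: x̄ = F·x = [893/1282, -552/641, -1343/641]
step 1: P̄ = F·P·Fᵀ + Q = [8461/1282 1490/641 -6675/641; 1490/641 9009/641 -6470/641; -6675/641 -6470/641 18875/641]
step 1: y = z − H·x̄ = [-3907/641]
step 1: S = H·P̄·Hᵀ + R = [484882/641]
step 1: K = P̄·Hᵀ·S⁻¹ = [16478/242441; 49417/484882; -89385/484882]
step 1: x' = x̄ + K·y = [136881/484882, -718763/484882, -471091/484882]
step 1: P' = (I − K·H)·P̄ = [1505765/484882 -706796/242441 -226845/242441; -706796/242441 3005089/484882 1996805/484882; -226845/242441 1996805/484882 1813525/484882]
step 2: x̄ = F·x = [471091/484882, -84701/484882, -1079063/484882]
step 2: P̄ = F·P·Fᵀ + Q = [2783289/484882 497255/242441 -2040370/242441; 497255/242441 6787723/484882 -4586511/484882; -2040370/242441 -4586511/484882 12029271/484882]
step 2: y = z − H·x̄ = [-1235311/242441]
step 2: S = H·P̄·Hᵀ + R = [162942914/242441]
step 2: K = P̄·Hᵀ·S⁻¹ = [5198082/81471457; 18055861/162942914; -29004413/162942914]
step 2: x' = x̄ + K·y = [105336863/162942914, -60231804/81471457, -107414514/81471457]
step 2: P' = (I − K·H)·P̄ = [489514497/162942914 -220027787/81471457 -63787064/81471457; -220027787/81471457 468137745/81471457 309415313/81471457; -63787064/81471457 309415313/81471457 286226879/81471457]

step 0: x' = [450/641, -2795/1282, -893/1282], P' = [2046/641 -2102/641 -778/641; -2102/641 9865/1282 6741/1282; -778/641 6741/1282 5897/1282]
step 1: x' = [136881/484882, -718763/484882, -471091/484882], P' = [1505765/484882 -706796/242441 -226845/242441; -706796/242441 3005089/484882 1996805/484882; -226845/242441 1996805/484882 1813525/484882]
step 2: x' = [105336863/162942914, -60231804/81471457, -107414514/81471457], P' = [489514497/162942914 -220027787/81471457 -63787064/81471457; -220027787/81471457 468137745/81471457 309415313/81471457; -63787064/81471457 309415313/81471457 286226879/81471457]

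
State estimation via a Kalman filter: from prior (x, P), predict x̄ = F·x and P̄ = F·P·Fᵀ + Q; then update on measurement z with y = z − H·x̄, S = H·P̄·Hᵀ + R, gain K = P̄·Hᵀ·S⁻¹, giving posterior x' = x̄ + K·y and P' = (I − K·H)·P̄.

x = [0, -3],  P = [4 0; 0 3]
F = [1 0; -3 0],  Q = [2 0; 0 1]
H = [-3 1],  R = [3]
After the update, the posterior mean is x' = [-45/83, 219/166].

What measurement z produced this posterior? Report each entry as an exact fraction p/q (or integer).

x̄ = F·x = [0, 0]
P̄ = F·P·Fᵀ + Q = [6 -12; -12 37]
S = H·P̄·Hᵀ + R = [166]
K = P̄·Hᵀ·S⁻¹ = [-15/83; 73/166]
x' − x̄ = [-45/83, 219/166] = K·y
y = (KᵀK)⁻¹·Kᵀ·(x' − x̄) = [3]
z = y + H·x̄ = [3] + [0] = [3]

z = [3]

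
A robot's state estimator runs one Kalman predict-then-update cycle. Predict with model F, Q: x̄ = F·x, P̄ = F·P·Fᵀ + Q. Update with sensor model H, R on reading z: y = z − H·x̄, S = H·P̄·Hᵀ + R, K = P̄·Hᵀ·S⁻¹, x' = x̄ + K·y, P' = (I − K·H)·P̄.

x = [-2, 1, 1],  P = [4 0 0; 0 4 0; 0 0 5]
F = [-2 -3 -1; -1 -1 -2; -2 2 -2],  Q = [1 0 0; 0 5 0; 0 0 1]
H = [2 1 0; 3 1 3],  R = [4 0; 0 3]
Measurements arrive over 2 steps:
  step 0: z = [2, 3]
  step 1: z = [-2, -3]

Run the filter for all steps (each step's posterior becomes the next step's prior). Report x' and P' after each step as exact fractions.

step 0: x̄ = F·x = [0, -1, 4]
step 0: P̄ = F·P·Fᵀ + Q = [58 30 2; 30 33 20; 2 20 53]
step 0: y = z − H·x̄ = [3, -8]
step 0: S = H·P̄·Hᵀ + R = [389 603; 603 1371]
step 0: K = P̄·Hᵀ·S⁻¹ = [12256/28285 -1058/28285; 2859/28285 2518/28285; -26217/56570 57493/169710]
step 0: x' = x̄ + K·y = [45232/28285, -39852/28285, -17057/169710]
step 0: P' = (I − K·H)·P̄ = [73334/28285 -97644/28285 -41844/28285; -97644/28285 206724/28285 31254/28285; -41844/28285 31254/28285 246049/169710]
step 1: x̄ = F·x = [191609/169710, 917/84855, -493447/84855]
step 1: P̄ = F·P·Fᵀ + Q = [6429391/169710 1110583/84855 -3558983/84855; 1110583/84855 1043603/84855 -1248958/84855; -3558983/84855 -1248958/84855 4526753/84855]
step 1: y = z − H·x̄ = [-362236/84855, 1874891/169710]
step 1: S = H·P̄·Hᵀ + R = [18684137/84855 783919/84855; 783919/84855 12158521/169710]
step 1: K = P̄·Hᵀ·S⁻¹ = [1078935585/2662688281 -105087229/2662688281; 456183027/2662688281 216445810/2662688281; -1229428756/2662688281 883133112/2662688281]
step 1: x' = x̄ + K·y = [-2760536693/2662688281, 472593492/2662688281, -479206029/2662688281]
step 1: P' = (I − K·H)·P̄ = [5099914068/2662688281 -5884085796/2662688281 -3243639365/2662688281; -5884085796/2662688281 13592903700/2662688281 1569563706/2662688281; -3243639365/2662688281 1569563706/2662688281 3603584575/2662688281]

step 0: x' = [45232/28285, -39852/28285, -17057/169710], P' = [73334/28285 -97644/28285 -41844/28285; -97644/28285 206724/28285 31254/28285; -41844/28285 31254/28285 246049/169710]
step 1: x' = [-2760536693/2662688281, 472593492/2662688281, -479206029/2662688281], P' = [5099914068/2662688281 -5884085796/2662688281 -3243639365/2662688281; -5884085796/2662688281 13592903700/2662688281 1569563706/2662688281; -3243639365/2662688281 1569563706/2662688281 3603584575/2662688281]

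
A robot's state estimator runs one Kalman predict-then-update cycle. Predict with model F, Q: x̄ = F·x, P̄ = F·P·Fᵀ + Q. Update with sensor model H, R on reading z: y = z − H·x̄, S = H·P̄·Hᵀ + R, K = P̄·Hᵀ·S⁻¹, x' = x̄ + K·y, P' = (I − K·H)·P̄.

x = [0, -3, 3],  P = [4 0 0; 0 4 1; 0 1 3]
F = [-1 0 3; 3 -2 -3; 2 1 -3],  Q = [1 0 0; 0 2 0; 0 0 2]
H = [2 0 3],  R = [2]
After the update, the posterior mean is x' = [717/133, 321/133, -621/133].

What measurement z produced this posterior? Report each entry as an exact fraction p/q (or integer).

x̄ = F·x = [9, -3, -12]
P̄ = F·P·Fᵀ + Q = [32 -45 -32; -45 93 46; -32 46 43]
S = H·P̄·Hᵀ + R = [133]
K = P̄·Hᵀ·S⁻¹ = [-32/133; 48/133; 65/133]
x' − x̄ = [-480/133, 720/133, 975/133] = K·y
y = (KᵀK)⁻¹·Kᵀ·(x' − x̄) = [15]
z = y + H·x̄ = [15] + [-18] = [-3]

z = [-3]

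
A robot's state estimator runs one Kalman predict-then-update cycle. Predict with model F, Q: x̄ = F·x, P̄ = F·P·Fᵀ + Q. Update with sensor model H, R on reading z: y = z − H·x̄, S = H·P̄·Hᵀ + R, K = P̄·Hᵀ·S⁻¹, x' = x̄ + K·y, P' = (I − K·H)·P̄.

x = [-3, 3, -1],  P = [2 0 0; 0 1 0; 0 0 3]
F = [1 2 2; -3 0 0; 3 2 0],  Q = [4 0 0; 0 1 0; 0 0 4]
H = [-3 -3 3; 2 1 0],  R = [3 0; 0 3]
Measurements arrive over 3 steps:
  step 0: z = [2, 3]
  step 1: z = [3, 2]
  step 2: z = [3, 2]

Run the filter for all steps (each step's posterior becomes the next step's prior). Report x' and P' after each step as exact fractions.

step 0: x' = [-13/989, 38756/12857, 46327/12857], P' = [1798/989 -1898/989 -14/989; -1898/989 41845/12857 14806/12857; -14/989 14806/12857 17634/12857]
step 1: x' = [287544919/117523225, -10338/5017, 171372167/117523225], P' = [201435446/117523225 -9166/5017 -2429222/117523225; -9166/5017 16421/5017 6202/5017; -2429222/117523225 6202/5017 167574454/117523225]
step 2: x' = [2828657184091/1079657093577, -3253432982258/1079657093577, 741581913419/1079657093577], P' = [1842946639166/1079657093577 -1955320382926/1079657093577 -13490016734/1079657093577; -1955320382926/1079657093577 3503471656109/1079657093577 1323637467418/1079657093577; -13490016734/1079657093577 1323637467418/1079657093577 1538478455342/1079657093577]

step 0: x̄ = F·x = [1, 9, -3]
step 0: P̄ = F·P·Fᵀ + Q = [22 -6 10; -6 19 -18; 10 -18 26]
step 0: y = z − H·x̄ = [41, -8]
step 0: S = H·P̄·Hᵀ + R = [642 -129; -129 86]
step 0: K = P̄·Hᵀ·S⁻¹ = [2/23 566/989; -55/299 -2501/12857; 70/299 4814/12857]
step 0: x' = x̄ + K·y = [-13/989, 38756/12857, 46327/12857]
step 0: P' = (I − K·H)·P̄ = [1798/989 -1898/989 -14/989; -1898/989 41845/12857 14806/12857; -14/989 14806/12857 17634/12857]
step 1: x̄ = F·x = [169997/12857, 39/989, 77005/12857]
step 1: P̄ = F·P·Fᵀ + Q = [331742/12857 6078/989 98242/12857; 6078/989 17171/989 -4794/989; 98242/12857 -4794/989 133086/12857]
step 1: y = z − H·x̄ = [319068/12857, -314787/12857]
step 1: S = H·P̄·Hᵀ + R = [7006722/12857 -2968761/12857; -2968761/12857 1904818/12857]
step 1: K = P̄·Hᵀ·S⁻¹ = [10848882/117523225 62719114/117523225; -1053/5017 -637/5017; 24721826/117523225 46807802/117523225]
step 1: x' = x̄ + K·y = [287544919/117523225, -10338/5017, 171372167/117523225]
step 1: P' = (I − K·H)·P̄ = [201435446/117523225 -9166/5017 -2429222/117523225; -9166/5017 16421/5017 6202/5017; -2429222/117523225 6202/5017 167574454/117523225]
step 2: x̄ = F·x = [145953953/117523225, -862634757/117523225, 378299457/117523225]
step 2: P̄ = F·P·Fᵀ + Q = [3174157574/117523225 698550294/117523225 991797706/117523225; 698550294/117523225 1930442239/117523225 -524637714/117523225; 991797706/117523225 -524637714/117523225 1245097014/117523225]
step 2: y = z − H·x̄ = [-2932371108/117523225, 805773301/117523225]
step 2: S = H·P̄·Hᵀ + R = [61664866554/117523225 -26746351713/117523225; -26746351713/117523225 17773843386/117523225]
step 2: K = P̄·Hᵀ·S⁻¹ = [32961242342/359885697859 576857631802/1079657093577; -74837935255/359885697859 -135723036581/1079657093577; 76110334886/359885697859 432219144650/1079657093577]
step 2: x' = x̄ + K·y = [2828657184091/1079657093577, -3253432982258/1079657093577, 741581913419/1079657093577]
step 2: P' = (I − K·H)·P̄ = [1842946639166/1079657093577 -1955320382926/1079657093577 -13490016734/1079657093577; -1955320382926/1079657093577 3503471656109/1079657093577 1323637467418/1079657093577; -13490016734/1079657093577 1323637467418/1079657093577 1538478455342/1079657093577]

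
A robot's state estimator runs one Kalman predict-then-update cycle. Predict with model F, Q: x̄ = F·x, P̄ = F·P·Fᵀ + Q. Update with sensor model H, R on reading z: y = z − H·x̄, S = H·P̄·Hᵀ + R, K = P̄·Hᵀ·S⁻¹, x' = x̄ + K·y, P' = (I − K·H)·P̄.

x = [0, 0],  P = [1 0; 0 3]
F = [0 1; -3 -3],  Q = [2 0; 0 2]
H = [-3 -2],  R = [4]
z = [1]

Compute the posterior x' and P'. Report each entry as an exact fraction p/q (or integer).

x' = [1/31, -49/93]
P' = [152/31 -230/31; -230/31 1133/93]

x̄ = F·x = [0, 0]
P̄ = F·P·Fᵀ + Q = [5 -9; -9 38]
y = z − H·x̄ = [1]
S = H·P̄·Hᵀ + R = [93]
K = P̄·Hᵀ·S⁻¹ = [1/31; -49/93]
x' = x̄ + K·y = [1/31, -49/93]
P' = (I − K·H)·P̄ = [152/31 -230/31; -230/31 1133/93]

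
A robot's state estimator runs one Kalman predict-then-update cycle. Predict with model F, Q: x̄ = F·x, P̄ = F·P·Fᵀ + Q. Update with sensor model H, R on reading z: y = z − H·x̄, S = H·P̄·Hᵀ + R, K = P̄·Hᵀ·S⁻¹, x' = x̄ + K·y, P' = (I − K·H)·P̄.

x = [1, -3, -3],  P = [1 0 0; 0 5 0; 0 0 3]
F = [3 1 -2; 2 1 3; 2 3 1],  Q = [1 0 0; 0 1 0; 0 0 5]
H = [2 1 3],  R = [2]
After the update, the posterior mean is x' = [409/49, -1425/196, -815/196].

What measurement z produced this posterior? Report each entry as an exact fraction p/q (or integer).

z = [-3]

x̄ = F·x = [6, -10, -10]
P̄ = F·P·Fᵀ + Q = [27 -7 15; -7 37 28; 15 28 57]
S = H·P̄·Hᵀ + R = [980]
K = P̄·Hᵀ·S⁻¹ = [23/245; 107/980; 229/980]
x' − x̄ = [115/49, 535/196, 1145/196] = K·y
y = (KᵀK)⁻¹·Kᵀ·(x' − x̄) = [25]
z = y + H·x̄ = [25] + [-28] = [-3]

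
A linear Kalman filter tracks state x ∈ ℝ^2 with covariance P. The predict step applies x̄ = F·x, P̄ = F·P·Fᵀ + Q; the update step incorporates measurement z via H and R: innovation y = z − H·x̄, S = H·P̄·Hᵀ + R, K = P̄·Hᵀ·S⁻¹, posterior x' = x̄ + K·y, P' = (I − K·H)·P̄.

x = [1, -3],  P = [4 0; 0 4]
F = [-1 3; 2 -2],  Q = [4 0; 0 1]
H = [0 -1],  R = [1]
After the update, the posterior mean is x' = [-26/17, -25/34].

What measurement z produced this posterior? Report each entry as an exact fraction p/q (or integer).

z = [1]

x̄ = F·x = [-10, 8]
P̄ = F·P·Fᵀ + Q = [44 -32; -32 33]
S = H·P̄·Hᵀ + R = [34]
K = P̄·Hᵀ·S⁻¹ = [16/17; -33/34]
x' − x̄ = [144/17, -297/34] = K·y
y = (KᵀK)⁻¹·Kᵀ·(x' − x̄) = [9]
z = y + H·x̄ = [9] + [-8] = [1]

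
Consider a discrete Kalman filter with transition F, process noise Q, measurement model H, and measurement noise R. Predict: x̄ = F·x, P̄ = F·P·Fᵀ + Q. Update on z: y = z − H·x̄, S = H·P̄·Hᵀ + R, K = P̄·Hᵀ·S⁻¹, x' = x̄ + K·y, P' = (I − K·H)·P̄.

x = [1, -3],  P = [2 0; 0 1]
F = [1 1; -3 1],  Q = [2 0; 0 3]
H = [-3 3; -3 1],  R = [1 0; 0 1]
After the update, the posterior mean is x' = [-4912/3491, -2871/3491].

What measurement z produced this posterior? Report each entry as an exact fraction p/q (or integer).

x̄ = F·x = [-2, -6]
P̄ = F·P·Fᵀ + Q = [5 -5; -5 22]
S = H·P̄·Hᵀ + R = [334 171; 171 98]
K = P̄·Hᵀ·S⁻¹ = [480/3491 -1550/3491; 1611/3491 -1493/3491]
x' − x̄ = [2070/3491, 18075/3491] = K·y
y = (KᵀK)⁻¹·Kᵀ·(x' − x̄) = [14, 3]
z = y + H·x̄ = [14, 3] + [-12, 0] = [2, 3]

z = [2, 3]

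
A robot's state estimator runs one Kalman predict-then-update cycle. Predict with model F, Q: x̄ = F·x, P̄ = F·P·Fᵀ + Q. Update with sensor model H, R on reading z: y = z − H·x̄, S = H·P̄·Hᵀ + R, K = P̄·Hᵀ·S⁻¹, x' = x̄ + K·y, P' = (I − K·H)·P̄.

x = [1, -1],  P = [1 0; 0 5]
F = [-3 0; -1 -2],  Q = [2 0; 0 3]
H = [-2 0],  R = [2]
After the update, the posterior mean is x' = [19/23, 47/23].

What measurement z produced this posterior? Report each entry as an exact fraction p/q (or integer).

z = [-2]

x̄ = F·x = [-3, 1]
P̄ = F·P·Fᵀ + Q = [11 3; 3 24]
S = H·P̄·Hᵀ + R = [46]
K = P̄·Hᵀ·S⁻¹ = [-11/23; -3/23]
x' − x̄ = [88/23, 24/23] = K·y
y = (KᵀK)⁻¹·Kᵀ·(x' − x̄) = [-8]
z = y + H·x̄ = [-8] + [6] = [-2]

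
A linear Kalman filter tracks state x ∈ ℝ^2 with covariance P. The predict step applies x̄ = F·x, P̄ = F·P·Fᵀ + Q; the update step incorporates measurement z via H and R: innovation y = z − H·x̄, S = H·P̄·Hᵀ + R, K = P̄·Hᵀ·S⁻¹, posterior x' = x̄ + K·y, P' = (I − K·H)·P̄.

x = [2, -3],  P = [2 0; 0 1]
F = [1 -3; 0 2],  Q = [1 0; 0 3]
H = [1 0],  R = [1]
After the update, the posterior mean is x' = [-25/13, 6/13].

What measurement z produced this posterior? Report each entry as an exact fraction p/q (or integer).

x̄ = F·x = [11, -6]
P̄ = F·P·Fᵀ + Q = [12 -6; -6 7]
S = H·P̄·Hᵀ + R = [13]
K = P̄·Hᵀ·S⁻¹ = [12/13; -6/13]
x' − x̄ = [-168/13, 84/13] = K·y
y = (KᵀK)⁻¹·Kᵀ·(x' − x̄) = [-14]
z = y + H·x̄ = [-14] + [11] = [-3]

z = [-3]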